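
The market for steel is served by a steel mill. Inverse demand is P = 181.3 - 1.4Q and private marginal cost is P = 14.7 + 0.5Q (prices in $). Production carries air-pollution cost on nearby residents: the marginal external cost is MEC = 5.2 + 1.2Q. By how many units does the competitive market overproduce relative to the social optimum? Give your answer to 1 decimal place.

35.6 units

Market equilibrium (private): 14.7 + 0.5Q = 181.3 - 1.4Q → Q_m = 87.6842.
Social marginal cost = private MC + MEC = 19.9 + 1.7Q.
Set SMC = demand: 19.9 + 1.7Q = 181.3 - 1.4Q → Q* = 52.0645.
Gap = |87.6842 − 52.0645| = 35.6197.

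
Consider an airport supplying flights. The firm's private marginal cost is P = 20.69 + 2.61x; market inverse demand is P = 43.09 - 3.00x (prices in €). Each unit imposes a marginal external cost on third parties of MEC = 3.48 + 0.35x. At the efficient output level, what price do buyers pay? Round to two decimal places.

Social marginal cost = private MC + MEC = 24.17 + 2.96x.
Set SMC = demand: 24.17 + 2.96x = 43.09 - 3.00x → x* = 3.1745.
Consumer price on the demand curve at x*: 43.09 − 3.00×3.1745 = 33.5665.

P = €33.57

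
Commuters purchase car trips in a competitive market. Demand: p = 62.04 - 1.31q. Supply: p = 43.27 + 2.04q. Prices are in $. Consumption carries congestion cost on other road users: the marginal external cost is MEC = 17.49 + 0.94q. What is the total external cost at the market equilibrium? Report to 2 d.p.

$112.75

Market equilibrium (private): 43.27 + 2.04q = 62.04 - 1.31q → q_m = 5.6030.
Total external cost = ∫₀^{q_m} (17.49 + 0.94q) dq = 17.49×5.6030 + ½×0.94×5.6030² = 112.7515.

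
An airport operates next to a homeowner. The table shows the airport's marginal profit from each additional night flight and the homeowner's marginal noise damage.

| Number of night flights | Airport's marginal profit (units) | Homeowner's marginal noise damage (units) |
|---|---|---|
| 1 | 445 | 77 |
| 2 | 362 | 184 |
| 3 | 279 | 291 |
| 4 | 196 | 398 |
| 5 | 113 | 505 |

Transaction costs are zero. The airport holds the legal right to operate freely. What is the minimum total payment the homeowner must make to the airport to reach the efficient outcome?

Left alone the airport would choose level 5 (marginal profit stays positive).
Efficient level: k* = 2 (marginal profit ≥ marginal noise damage through 2).
The homeowner must at least cover the airport's forgone profit from cutting 5→2: 279 + 196 + 113 = 588.

588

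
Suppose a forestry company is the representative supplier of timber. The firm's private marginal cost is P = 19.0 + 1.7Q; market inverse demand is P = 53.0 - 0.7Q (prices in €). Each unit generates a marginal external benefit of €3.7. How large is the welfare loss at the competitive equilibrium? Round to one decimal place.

DWL = €2.9

Market equilibrium (private): 19.0 + 1.7Q = 53.0 - 0.7Q → Q_m = 14.1667.
Social marginal cost = private MC − MEB = 15.3 + 1.7Q.
Set SMC = demand: 15.3 + 1.7Q = 53.0 - 0.7Q → Q* = 15.7083.
Height of the DWL triangle at Q_m is demand(Q_m) − SMC(Q_m) = MEB(Q_m) = 3.7000.
DWL = ½ × 1.5416 × 3.7000 = 2.8520.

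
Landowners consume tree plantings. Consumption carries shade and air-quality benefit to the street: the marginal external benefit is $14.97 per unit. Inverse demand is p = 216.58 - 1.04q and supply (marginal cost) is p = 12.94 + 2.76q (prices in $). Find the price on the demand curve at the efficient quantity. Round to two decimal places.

P = $156.75

Social marginal benefit = demand + MEB = 231.55 - 1.04q.
Set SMB = MC: 231.55 - 1.04q = 12.94 + 2.76q → q* = 57.5289.
Consumer price on the demand curve at q*: 216.58 − 1.04×57.5289 = 156.7499.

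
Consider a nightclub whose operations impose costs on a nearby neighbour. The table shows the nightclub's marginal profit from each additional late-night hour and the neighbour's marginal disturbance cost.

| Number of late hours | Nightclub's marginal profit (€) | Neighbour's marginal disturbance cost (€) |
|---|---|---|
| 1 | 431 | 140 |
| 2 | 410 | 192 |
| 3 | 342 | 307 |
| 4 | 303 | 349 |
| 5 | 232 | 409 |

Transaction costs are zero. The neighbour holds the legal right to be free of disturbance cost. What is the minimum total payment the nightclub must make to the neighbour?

€639

Efficient level: marginal profit ≥ marginal disturbance cost through level 3, so k* = 3.
With the neighbour holding the right, the nightclub must at least compensate total damage at k*: 140 + 192 + 307 = 639.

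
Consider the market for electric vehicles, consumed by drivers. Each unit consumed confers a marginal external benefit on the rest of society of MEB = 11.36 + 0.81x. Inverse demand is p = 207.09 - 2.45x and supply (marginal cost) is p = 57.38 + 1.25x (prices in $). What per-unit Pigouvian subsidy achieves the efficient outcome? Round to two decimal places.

subsidy = $56.50 per unit

Social marginal benefit = demand + MEB = 218.45 - 1.64x.
Set SMB = MC: 218.45 - 1.64x = 57.38 + 1.25x → x* = 55.7336.
The Pigouvian subsidy equals MEB at x*: 11.36 + 0.81×55.7336 = 56.5042.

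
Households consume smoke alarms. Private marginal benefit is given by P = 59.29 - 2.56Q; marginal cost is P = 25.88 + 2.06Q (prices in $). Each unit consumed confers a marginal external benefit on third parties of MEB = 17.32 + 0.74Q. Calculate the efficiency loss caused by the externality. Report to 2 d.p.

DWL = $66.24

Market equilibrium (private): 25.88 + 2.06Q = 59.29 - 2.56Q → Q_m = 7.2316.
Social marginal benefit = demand + MEB = 76.61 - 1.82Q.
Set SMB = MC: 76.61 - 1.82Q = 25.88 + 2.06Q → Q* = 13.0747.
Between Q* and Q_m the wedge SMB − MC runs linearly from 0 to MEB(Q_m), so the loss is a triangle.
DWL = ½ × 5.8431 × 22.6714 = 66.2356.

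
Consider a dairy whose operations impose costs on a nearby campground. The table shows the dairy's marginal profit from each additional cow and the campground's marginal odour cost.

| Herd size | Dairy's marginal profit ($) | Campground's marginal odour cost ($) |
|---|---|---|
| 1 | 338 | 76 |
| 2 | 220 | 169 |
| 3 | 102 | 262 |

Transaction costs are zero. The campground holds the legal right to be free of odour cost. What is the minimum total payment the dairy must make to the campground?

Efficient level: marginal profit ≥ marginal odour cost through level 2, so k* = 2.
With the campground holding the right, the dairy must at least compensate total damage at k*: 76 + 169 = 245.

$245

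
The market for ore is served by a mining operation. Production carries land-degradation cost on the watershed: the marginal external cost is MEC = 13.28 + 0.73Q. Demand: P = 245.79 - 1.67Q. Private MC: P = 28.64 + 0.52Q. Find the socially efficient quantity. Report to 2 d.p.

Q* = 69.82

Social marginal cost = private MC + MEC = 41.92 + 1.25Q.
Set SMC = demand: 41.92 + 1.25Q = 245.79 - 1.67Q → Q* = 69.8185.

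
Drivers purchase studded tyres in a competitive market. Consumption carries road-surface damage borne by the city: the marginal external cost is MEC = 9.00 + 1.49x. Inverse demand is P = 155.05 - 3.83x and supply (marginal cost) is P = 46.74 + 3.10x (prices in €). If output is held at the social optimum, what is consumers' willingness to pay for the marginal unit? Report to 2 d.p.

P = €109.88

Social marginal benefit = demand − MEC = 146.05 - 5.32x.
Set SMB = MC: 146.05 - 5.32x = 46.74 + 3.10x → x* = 11.7945.
Consumer price on the demand curve at x*: 155.05 − 3.83×11.7945 = 109.8771.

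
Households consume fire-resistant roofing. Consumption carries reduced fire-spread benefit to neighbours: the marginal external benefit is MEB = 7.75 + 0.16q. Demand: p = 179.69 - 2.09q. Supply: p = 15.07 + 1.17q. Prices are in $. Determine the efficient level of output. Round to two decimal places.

q* = 55.60

Social marginal benefit = demand + MEB = 187.44 - 1.93q.
Set SMB = MC: 187.44 - 1.93q = 15.07 + 1.17q → q* = 55.6032.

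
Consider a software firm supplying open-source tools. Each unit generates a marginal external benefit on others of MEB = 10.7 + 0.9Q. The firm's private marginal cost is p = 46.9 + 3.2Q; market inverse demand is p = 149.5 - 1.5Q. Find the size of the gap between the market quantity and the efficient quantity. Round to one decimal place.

8.0 units

Market equilibrium (private): 46.9 + 3.2Q = 149.5 - 1.5Q → Q_m = 21.8298.
Social marginal cost = private MC − MEB = 36.2 + 2.3Q.
Set SMC = demand: 36.2 + 2.3Q = 149.5 - 1.5Q → Q* = 29.8158.
Gap = |21.8298 − 29.8158| = 7.9860.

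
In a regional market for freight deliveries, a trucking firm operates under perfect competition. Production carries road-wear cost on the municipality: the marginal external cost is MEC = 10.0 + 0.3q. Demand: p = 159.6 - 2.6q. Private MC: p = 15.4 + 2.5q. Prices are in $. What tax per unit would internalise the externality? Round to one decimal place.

Social marginal cost = private MC + MEC = 25.4 + 2.8q.
Set SMC = demand: 25.4 + 2.8q = 159.6 - 2.6q → q* = 24.8519.
The Pigouvian tax equals MEC at q*: 10.0 + 0.3×24.8519 = 17.4556.

tax = $17.5 per unit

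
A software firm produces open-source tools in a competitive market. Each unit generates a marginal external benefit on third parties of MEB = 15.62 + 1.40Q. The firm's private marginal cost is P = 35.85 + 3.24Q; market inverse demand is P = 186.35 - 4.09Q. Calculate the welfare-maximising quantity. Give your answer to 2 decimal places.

Social marginal cost = private MC − MEB = 20.23 + 1.84Q.
Set SMC = demand: 20.23 + 1.84Q = 186.35 - 4.09Q → Q* = 28.0135.

Q* = 28.01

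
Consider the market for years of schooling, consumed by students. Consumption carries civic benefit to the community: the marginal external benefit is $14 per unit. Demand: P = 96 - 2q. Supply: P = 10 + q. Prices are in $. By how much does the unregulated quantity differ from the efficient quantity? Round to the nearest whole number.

5 units

Market equilibrium (private): 10 + q = 96 - 2q → q_m = 28.6667.
Social marginal benefit = demand + MEB = 110 - 2q.
Set SMB = MC: 110 - 2q = 10 + q → q* = 33.3333.
Gap = |28.6667 − 33.3333| = 4.6666.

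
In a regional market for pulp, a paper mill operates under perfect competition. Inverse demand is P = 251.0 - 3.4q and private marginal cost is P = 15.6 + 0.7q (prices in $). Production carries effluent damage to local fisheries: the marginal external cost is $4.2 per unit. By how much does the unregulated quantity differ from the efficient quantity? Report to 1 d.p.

1.0 units

Market equilibrium (private): 15.6 + 0.7q = 251.0 - 3.4q → q_m = 57.4146.
Social marginal cost = private MC + MEC = 19.8 + 0.7q.
Set SMC = demand: 19.8 + 0.7q = 251.0 - 3.4q → q* = 56.3902.
Gap = |57.4146 − 56.3902| = 1.0244.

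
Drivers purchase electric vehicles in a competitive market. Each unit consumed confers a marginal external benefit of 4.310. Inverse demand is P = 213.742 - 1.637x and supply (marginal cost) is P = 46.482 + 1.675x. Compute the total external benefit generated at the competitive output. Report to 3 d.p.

Market equilibrium (private): 46.482 + 1.675x = 213.742 - 1.637x → x_m = 50.5012.
Total external benefit = MEB × x_m = 4.310 × 50.5012 = 217.6602.

217.660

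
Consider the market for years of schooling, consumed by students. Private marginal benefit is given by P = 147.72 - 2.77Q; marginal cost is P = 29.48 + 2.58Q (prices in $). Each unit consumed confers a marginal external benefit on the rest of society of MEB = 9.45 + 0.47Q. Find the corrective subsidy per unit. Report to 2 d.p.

Social marginal benefit = demand + MEB = 157.17 - 2.30Q.
Set SMB = MC: 157.17 - 2.30Q = 29.48 + 2.58Q → Q* = 26.1660.
The Pigouvian subsidy equals MEB at Q*: 9.45 + 0.47×26.1660 = 21.7480.

subsidy = $21.75 per unit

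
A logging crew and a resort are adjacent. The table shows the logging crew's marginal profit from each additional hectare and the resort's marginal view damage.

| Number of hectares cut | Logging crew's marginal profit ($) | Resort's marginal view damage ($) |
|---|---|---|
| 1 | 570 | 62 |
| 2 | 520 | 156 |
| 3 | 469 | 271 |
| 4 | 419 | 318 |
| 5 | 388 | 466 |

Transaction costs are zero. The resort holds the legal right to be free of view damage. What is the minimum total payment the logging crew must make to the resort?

$807

Efficient level: marginal profit ≥ marginal view damage through level 4, so k* = 4.
With the resort holding the right, the logging crew must at least compensate total damage at k*: 62 + 156 + 271 + 318 = 807.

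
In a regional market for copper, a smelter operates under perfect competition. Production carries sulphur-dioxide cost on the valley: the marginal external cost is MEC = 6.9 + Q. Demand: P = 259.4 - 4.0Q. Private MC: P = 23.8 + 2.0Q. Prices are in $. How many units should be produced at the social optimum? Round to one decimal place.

Social marginal cost = private MC + MEC = 30.7 + 3.0Q.
Set SMC = demand: 30.7 + 3.0Q = 259.4 - 4.0Q → Q* = 32.6714.

Q* = 32.7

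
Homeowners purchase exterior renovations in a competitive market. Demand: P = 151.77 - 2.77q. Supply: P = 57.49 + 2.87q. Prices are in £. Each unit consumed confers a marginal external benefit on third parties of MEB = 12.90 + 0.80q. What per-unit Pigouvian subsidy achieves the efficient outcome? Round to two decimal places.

Social marginal benefit = demand + MEB = 164.67 - 1.97q.
Set SMB = MC: 164.67 - 1.97q = 57.49 + 2.87q → q* = 22.1446.
The Pigouvian subsidy equals MEB at q*: 12.90 + 0.80×22.1446 = 30.6157.

subsidy = £30.62 per unit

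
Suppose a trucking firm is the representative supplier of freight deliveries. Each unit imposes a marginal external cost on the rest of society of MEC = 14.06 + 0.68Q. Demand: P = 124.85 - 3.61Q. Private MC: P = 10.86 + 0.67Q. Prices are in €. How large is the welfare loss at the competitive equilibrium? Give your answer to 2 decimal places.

Market equilibrium (private): 10.86 + 0.67Q = 124.85 - 3.61Q → Q_m = 26.6332.
Social marginal cost = private MC + MEC = 24.92 + 1.35Q.
Set SMC = demand: 24.92 + 1.35Q = 124.85 - 3.61Q → Q* = 20.1472.
Between Q* and Q_m the wedge SMC − demand runs linearly from 0 to MEC(Q_m), so the loss is a triangle.
DWL = ½ × 6.4860 × 32.1706 = 104.3293.

DWL = €104.33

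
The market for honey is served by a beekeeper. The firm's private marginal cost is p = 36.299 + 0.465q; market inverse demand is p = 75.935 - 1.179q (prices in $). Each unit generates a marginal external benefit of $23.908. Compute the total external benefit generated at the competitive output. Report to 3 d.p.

Market equilibrium (private): 36.299 + 0.465q = 75.935 - 1.179q → q_m = 24.1095.
Total external benefit = MEB × q_m = 23.908 × 24.1095 = 576.4099.

$576.410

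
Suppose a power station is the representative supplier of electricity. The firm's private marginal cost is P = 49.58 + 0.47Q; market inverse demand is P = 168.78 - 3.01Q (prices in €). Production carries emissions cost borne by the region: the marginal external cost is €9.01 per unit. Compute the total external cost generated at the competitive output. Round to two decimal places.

Market equilibrium (private): 49.58 + 0.47Q = 168.78 - 3.01Q → Q_m = 34.2529.
Total external cost = MEC × Q_m = 9.01 × 34.2529 = 308.6186.

€308.62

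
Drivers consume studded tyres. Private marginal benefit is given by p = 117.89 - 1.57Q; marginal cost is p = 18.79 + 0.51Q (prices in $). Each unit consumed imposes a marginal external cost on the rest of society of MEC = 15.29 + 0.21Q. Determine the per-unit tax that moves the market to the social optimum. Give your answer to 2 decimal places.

tax = $22.98 per unit

Social marginal benefit = demand − MEC = 102.60 - 1.78Q.
Set SMB = MC: 102.60 - 1.78Q = 18.79 + 0.51Q → Q* = 36.5983.
The Pigouvian tax equals MEC at Q*: 15.29 + 0.21×36.5983 = 22.9756.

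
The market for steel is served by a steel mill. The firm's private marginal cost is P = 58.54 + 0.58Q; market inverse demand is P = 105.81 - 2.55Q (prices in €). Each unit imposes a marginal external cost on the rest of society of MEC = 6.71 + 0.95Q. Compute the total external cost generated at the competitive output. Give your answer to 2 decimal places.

€209.67

Market equilibrium (private): 58.54 + 0.58Q = 105.81 - 2.55Q → Q_m = 15.1022.
Total external cost = ∫₀^{Q_m} (6.71 + 0.95Q) dQ = 6.71×15.1022 + ½×0.95×15.1022² = 209.6721.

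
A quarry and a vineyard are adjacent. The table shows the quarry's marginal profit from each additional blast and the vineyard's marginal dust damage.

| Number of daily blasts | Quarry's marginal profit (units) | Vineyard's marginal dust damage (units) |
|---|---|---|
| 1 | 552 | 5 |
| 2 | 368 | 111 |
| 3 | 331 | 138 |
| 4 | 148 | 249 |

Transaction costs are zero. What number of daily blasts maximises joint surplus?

Bargaining reaches the level where marginal profit last exceeds marginal dust damage.
That holds through level 3 (331 ≥ 138) but not at 4 (148 < 249).

3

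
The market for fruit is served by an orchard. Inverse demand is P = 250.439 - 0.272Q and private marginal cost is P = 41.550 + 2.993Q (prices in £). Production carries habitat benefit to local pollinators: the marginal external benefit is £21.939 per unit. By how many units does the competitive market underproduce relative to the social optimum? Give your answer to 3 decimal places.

Market equilibrium (private): 41.550 + 2.993Q = 250.439 - 0.272Q → Q_m = 63.9783.
Social marginal cost = private MC − MEB = 19.611 + 2.993Q.
Set SMC = demand: 19.611 + 2.993Q = 250.439 - 0.272Q → Q* = 70.6977.
Gap = |63.9783 − 70.6977| = 6.7194.

6.719 units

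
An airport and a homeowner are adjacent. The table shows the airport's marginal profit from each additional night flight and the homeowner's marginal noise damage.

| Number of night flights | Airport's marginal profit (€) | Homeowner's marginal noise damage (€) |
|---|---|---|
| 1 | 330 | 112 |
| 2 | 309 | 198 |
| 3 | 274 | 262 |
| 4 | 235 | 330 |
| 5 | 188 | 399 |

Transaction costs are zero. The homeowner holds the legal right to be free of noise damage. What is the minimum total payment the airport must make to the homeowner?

Efficient level: marginal profit ≥ marginal noise damage through level 3, so k* = 3.
With the homeowner holding the right, the airport must at least compensate total damage at k*: 112 + 198 + 262 = 572.

€572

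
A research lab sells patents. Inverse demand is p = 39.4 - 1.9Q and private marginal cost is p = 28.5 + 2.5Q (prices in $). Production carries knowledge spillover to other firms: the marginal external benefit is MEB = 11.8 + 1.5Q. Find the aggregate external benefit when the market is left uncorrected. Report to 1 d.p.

Market equilibrium (private): 28.5 + 2.5Q = 39.4 - 1.9Q → Q_m = 2.4773.
Total external benefit = ∫₀^{Q_m} (11.8 + 1.5Q) dQ = 11.8×2.4773 + ½×1.5×2.4773² = 33.8349.

$33.8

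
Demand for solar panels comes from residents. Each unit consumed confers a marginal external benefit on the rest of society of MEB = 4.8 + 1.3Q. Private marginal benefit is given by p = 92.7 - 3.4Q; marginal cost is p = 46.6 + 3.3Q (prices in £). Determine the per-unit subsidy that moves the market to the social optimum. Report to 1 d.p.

Social marginal benefit = demand + MEB = 97.5 - 2.1Q.
Set SMB = MC: 97.5 - 2.1Q = 46.6 + 3.3Q → Q* = 9.4259.
The Pigouvian subsidy equals MEB at Q*: 4.8 + 1.3×9.4259 = 17.0537.

subsidy = £17.1 per unit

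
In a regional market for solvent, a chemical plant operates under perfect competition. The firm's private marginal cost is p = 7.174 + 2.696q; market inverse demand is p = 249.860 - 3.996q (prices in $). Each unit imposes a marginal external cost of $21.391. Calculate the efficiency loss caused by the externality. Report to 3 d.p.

DWL = $34.188

Market equilibrium (private): 7.174 + 2.696q = 249.860 - 3.996q → q_m = 36.2651.
Social marginal cost = private MC + MEC = 28.565 + 2.696q.
Set SMC = demand: 28.565 + 2.696q = 249.860 - 3.996q → q* = 33.0686.
Between q* and q_m the wedge SMC − demand runs linearly from 0 to MEC(q_m), so the loss is a triangle.
DWL = ½ × 3.1965 × 21.3910 = 34.1882.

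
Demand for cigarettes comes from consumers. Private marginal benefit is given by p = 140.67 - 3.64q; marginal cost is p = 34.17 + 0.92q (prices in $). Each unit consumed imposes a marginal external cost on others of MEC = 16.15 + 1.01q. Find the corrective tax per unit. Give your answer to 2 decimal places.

Social marginal benefit = demand − MEC = 124.52 - 4.65q.
Set SMB = MC: 124.52 - 4.65q = 34.17 + 0.92q → q* = 16.2208.
The Pigouvian tax equals MEC at q*: 16.15 + 1.01×16.2208 = 32.5330.

tax = $32.53 per unit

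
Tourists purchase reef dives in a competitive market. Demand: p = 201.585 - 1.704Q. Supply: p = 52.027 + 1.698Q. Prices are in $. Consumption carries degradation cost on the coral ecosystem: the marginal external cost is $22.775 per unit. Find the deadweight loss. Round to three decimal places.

Market equilibrium (private): 52.027 + 1.698Q = 201.585 - 1.704Q → Q_m = 43.9618.
Social marginal benefit = demand − MEC = 178.810 - 1.704Q.
Set SMB = MC: 178.810 - 1.704Q = 52.027 + 1.698Q → Q* = 37.2672.
The welfare-loss triangle has base |Q_m − Q*| and height MEC(Q_m) (the vertical gap between SMB and MC is zero at Q* and MEC at Q_m).
DWL = ½ × 6.6946 × 22.7750 = 76.2348.

DWL = $76.235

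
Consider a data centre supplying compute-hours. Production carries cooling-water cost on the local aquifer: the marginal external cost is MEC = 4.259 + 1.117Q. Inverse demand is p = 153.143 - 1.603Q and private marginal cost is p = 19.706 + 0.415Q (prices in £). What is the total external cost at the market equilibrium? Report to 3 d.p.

£2723.551

Market equilibrium (private): 19.706 + 0.415Q = 153.143 - 1.603Q → Q_m = 66.1234.
Total external cost = ∫₀^{Q_m} (4.259 + 1.117Q) dQ = 4.259×66.1234 + ½×1.117×66.1234² = 2723.5514.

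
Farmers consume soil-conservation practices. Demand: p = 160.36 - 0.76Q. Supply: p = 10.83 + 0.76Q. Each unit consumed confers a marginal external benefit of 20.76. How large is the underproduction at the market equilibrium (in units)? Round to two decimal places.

13.66 units

Market equilibrium (private): 10.83 + 0.76Q = 160.36 - 0.76Q → Q_m = 98.3750.
Social marginal benefit = demand + MEB = 181.12 - 0.76Q.
Set SMB = MC: 181.12 - 0.76Q = 10.83 + 0.76Q → Q* = 112.0329.
Gap = |98.3750 − 112.0329| = 13.6579.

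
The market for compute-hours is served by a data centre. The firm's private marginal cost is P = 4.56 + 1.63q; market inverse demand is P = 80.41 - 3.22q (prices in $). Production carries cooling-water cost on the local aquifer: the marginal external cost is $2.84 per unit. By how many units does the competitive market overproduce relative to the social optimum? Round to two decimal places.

Market equilibrium (private): 4.56 + 1.63q = 80.41 - 3.22q → q_m = 15.6392.
Social marginal cost = private MC + MEC = 7.40 + 1.63q.
Set SMC = demand: 7.40 + 1.63q = 80.41 - 3.22q → q* = 15.0536.
Gap = |15.6392 − 15.0536| = 0.5856.

0.59 units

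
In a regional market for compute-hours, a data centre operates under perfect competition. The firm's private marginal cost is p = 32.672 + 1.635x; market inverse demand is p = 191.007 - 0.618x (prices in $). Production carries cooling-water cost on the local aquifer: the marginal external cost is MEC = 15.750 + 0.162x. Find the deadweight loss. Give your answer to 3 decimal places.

DWL = $152.444

Market equilibrium (private): 32.672 + 1.635x = 191.007 - 0.618x → x_m = 70.2774.
Social marginal cost = private MC + MEC = 48.422 + 1.797x.
Set SMC = demand: 48.422 + 1.797x = 191.007 - 0.618x → x* = 59.0414.
Between x* and x_m the wedge SMC − demand runs linearly from 0 to MEC(x_m), so the loss is a triangle.
DWL = ½ × 11.2360 × 27.1349 = 152.4439.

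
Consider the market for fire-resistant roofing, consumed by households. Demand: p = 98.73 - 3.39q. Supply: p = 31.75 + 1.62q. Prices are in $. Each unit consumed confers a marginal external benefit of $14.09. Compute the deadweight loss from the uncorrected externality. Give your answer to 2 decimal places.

DWL = $19.81

Market equilibrium (private): 31.75 + 1.62q = 98.73 - 3.39q → q_m = 13.3693.
Social marginal benefit = demand + MEB = 112.82 - 3.39q.
Set SMB = MC: 112.82 - 3.39q = 31.75 + 1.62q → q* = 16.1816.
Height of the DWL triangle at q_m is SMB(q_m) − MC(q_m) = MEB(q_m) = 14.0900.
DWL = ½ × 2.8123 × 14.0900 = 19.8127.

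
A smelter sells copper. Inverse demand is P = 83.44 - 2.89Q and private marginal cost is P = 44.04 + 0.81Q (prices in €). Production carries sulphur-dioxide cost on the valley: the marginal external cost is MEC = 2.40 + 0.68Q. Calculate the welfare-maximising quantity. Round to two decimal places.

Social marginal cost = private MC + MEC = 46.44 + 1.49Q.
Set SMC = demand: 46.44 + 1.49Q = 83.44 - 2.89Q → Q* = 8.4475.

Q* = 8.45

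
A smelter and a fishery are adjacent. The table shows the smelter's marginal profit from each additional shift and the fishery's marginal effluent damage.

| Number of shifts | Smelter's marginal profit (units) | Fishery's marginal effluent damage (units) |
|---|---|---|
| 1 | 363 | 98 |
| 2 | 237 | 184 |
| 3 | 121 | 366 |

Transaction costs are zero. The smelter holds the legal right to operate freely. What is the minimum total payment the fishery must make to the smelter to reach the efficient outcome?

121

Left alone the smelter would choose level 3 (marginal profit stays positive).
Efficient level: k* = 2 (marginal profit ≥ marginal effluent damage through 2).
The fishery must at least cover the smelter's forgone profit from cutting 3→2: 121 = 121.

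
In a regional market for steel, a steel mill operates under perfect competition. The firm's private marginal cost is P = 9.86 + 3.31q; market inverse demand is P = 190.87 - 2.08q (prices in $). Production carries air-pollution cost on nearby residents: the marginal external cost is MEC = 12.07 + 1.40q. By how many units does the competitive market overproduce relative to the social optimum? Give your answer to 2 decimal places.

8.70 units

Market equilibrium (private): 9.86 + 3.31q = 190.87 - 2.08q → q_m = 33.5826.
Social marginal cost = private MC + MEC = 21.93 + 4.71q.
Set SMC = demand: 21.93 + 4.71q = 190.87 - 2.08q → q* = 24.8807.
Gap = |33.5826 − 24.8807| = 8.7019.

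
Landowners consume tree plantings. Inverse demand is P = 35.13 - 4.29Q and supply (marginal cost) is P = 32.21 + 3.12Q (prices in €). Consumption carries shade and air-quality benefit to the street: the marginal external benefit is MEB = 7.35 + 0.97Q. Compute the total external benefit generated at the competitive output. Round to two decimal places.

€2.97

Market equilibrium (private): 32.21 + 3.12Q = 35.13 - 4.29Q → Q_m = 0.3941.
Total external benefit = ∫₀^{Q_m} (7.35 + 0.97Q) dQ = 7.35×0.3941 + ½×0.97×0.3941² = 2.9720.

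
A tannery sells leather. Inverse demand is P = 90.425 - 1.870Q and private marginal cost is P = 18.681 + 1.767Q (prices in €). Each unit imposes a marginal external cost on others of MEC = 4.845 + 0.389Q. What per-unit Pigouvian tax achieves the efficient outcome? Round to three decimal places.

Social marginal cost = private MC + MEC = 23.526 + 2.156Q.
Set SMC = demand: 23.526 + 2.156Q = 90.425 - 1.870Q → Q* = 16.6167.
The Pigouvian tax equals MEC at Q*: 4.845 + 0.389×16.6167 = 11.3089.

tax = €11.309 per unit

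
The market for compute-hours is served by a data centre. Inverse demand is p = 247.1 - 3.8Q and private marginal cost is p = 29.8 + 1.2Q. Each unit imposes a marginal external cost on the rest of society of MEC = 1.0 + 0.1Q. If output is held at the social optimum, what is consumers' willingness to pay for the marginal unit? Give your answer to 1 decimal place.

P = 85.9

Social marginal cost = private MC + MEC = 30.8 + 1.3Q.
Set SMC = demand: 30.8 + 1.3Q = 247.1 - 3.8Q → Q* = 42.4118.
Consumer price on the demand curve at Q*: 247.1 − 3.8×42.4118 = 85.9352.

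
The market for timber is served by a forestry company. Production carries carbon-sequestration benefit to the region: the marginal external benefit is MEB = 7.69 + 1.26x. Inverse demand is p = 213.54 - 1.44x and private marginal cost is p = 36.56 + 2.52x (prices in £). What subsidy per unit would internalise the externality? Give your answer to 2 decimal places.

Social marginal cost = private MC − MEB = 28.87 + 1.26x.
Set SMC = demand: 28.87 + 1.26x = 213.54 - 1.44x → x* = 68.3963.
The Pigouvian subsidy equals MEB at x*: 7.69 + 1.26×68.3963 = 93.8693.

subsidy = £93.87 per unit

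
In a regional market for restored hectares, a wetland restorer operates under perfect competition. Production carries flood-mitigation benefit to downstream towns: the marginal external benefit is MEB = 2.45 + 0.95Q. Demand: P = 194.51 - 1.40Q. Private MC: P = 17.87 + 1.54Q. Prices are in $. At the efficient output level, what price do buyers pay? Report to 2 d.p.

P = $68.52

Social marginal cost = private MC − MEB = 15.42 + 0.59Q.
Set SMC = demand: 15.42 + 0.59Q = 194.51 - 1.40Q → Q* = 89.9950.
Consumer price on the demand curve at Q*: 194.51 − 1.40×89.9950 = 68.5170.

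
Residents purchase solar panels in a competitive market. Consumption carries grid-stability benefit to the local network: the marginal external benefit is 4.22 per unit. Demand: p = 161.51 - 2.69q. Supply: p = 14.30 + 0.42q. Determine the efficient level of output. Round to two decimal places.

Social marginal benefit = demand + MEB = 165.73 - 2.69q.
Set SMB = MC: 165.73 - 2.69q = 14.30 + 0.42q → q* = 48.6913.

q* = 48.69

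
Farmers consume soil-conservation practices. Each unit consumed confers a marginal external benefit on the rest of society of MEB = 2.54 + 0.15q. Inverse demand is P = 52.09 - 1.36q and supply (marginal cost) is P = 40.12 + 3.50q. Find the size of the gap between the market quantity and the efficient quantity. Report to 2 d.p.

0.62 units

Market equilibrium (private): 40.12 + 3.50q = 52.09 - 1.36q → q_m = 2.4630.
Social marginal benefit = demand + MEB = 54.63 - 1.21q.
Set SMB = MC: 54.63 - 1.21q = 40.12 + 3.50q → q* = 3.0807.
Gap = |2.4630 − 3.0807| = 0.6177.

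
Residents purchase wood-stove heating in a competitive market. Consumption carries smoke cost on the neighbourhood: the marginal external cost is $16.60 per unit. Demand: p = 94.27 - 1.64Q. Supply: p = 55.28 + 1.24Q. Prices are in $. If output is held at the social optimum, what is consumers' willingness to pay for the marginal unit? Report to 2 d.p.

P = $81.52

Social marginal benefit = demand − MEC = 77.67 - 1.64Q.
Set SMB = MC: 77.67 - 1.64Q = 55.28 + 1.24Q → Q* = 7.7743.
Consumer price on the demand curve at Q*: 94.27 − 1.64×7.7743 = 81.5201.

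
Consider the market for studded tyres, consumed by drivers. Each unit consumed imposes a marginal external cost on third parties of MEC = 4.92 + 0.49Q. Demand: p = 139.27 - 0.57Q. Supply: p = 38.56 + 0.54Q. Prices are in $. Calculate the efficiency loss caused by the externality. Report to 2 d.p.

DWL = $761.92

Market equilibrium (private): 38.56 + 0.54Q = 139.27 - 0.57Q → Q_m = 90.7297.
Social marginal benefit = demand − MEC = 134.35 - 1.06Q.
Set SMB = MC: 134.35 - 1.06Q = 38.56 + 0.54Q → Q* = 59.8688.
The welfare-loss triangle has base |Q_m − Q*| and height MEC(Q_m) (the vertical gap between SMB and MC is zero at Q* and MEC at Q_m).
DWL = ½ × 30.8609 × 49.3776 = 761.9186.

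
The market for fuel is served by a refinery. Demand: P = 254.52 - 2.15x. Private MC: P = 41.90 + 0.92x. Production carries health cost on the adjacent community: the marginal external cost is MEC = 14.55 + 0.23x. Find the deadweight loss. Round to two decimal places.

Market equilibrium (private): 41.90 + 0.92x = 254.52 - 2.15x → x_m = 69.2573.
Social marginal cost = private MC + MEC = 56.45 + 1.15x.
Set SMC = demand: 56.45 + 1.15x = 254.52 - 2.15x → x* = 60.0212.
The loss is the area between SMC and demand from x* to x_m; with linear curves that's a triangle of height MEC(x_m).
DWL = ½ × 9.2361 × 30.4792 = 140.7545.

DWL = 140.75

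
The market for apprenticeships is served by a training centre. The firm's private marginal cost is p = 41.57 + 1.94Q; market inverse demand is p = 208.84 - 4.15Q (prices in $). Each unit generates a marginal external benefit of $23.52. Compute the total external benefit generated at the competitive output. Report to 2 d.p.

Market equilibrium (private): 41.57 + 1.94Q = 208.84 - 4.15Q → Q_m = 27.4663.
Total external benefit = MEB × Q_m = 23.52 × 27.4663 = 646.0074.

$646.01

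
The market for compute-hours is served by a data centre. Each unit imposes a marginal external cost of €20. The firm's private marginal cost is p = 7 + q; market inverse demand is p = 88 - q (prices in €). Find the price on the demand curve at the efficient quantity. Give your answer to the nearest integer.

Social marginal cost = private MC + MEC = 27 + q.
Set SMC = demand: 27 + q = 88 - q → q* = 30.5000.
Consumer price on the demand curve at q*: 88 − 1×30.5000 = 57.5000.

P = €58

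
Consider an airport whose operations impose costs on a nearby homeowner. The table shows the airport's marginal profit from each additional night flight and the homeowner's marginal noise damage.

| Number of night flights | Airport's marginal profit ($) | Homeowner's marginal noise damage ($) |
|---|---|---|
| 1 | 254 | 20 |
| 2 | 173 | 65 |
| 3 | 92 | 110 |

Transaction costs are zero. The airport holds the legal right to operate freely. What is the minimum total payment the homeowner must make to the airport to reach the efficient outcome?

$92

Left alone the airport would choose level 3 (marginal profit stays positive).
Efficient level: k* = 2 (marginal profit ≥ marginal noise damage through 2).
The homeowner must at least cover the airport's forgone profit from cutting 3→2: 92 = 92.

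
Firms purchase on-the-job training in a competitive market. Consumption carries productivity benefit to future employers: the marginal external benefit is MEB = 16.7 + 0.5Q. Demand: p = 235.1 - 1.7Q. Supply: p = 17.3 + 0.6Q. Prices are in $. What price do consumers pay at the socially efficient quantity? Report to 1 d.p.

Social marginal benefit = demand + MEB = 251.8 - 1.2Q.
Set SMB = MC: 251.8 - 1.2Q = 17.3 + 0.6Q → Q* = 130.2778.
Consumer price on the demand curve at Q*: 235.1 − 1.7×130.2778 = 13.6277.

P = $13.6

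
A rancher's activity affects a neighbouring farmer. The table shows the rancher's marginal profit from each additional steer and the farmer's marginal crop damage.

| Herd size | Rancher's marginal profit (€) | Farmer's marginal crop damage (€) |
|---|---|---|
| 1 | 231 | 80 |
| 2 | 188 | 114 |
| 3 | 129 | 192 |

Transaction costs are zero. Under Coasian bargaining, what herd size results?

2

Bargaining reaches the level where marginal profit last exceeds marginal crop damage.
That holds through level 2 (188 ≥ 114) but not at 3 (129 < 192).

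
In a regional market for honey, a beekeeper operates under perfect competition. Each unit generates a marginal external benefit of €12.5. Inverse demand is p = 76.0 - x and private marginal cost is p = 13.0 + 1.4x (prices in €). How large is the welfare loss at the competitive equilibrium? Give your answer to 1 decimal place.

DWL = €32.6

Market equilibrium (private): 13.0 + 1.4x = 76.0 - x → x_m = 26.2500.
Social marginal cost = private MC − MEB = 0.5 + 1.4x.
Set SMC = demand: 0.5 + 1.4x = 76.0 - x → x* = 31.4583.
Height of the DWL triangle at x_m is demand(x_m) − SMC(x_m) = MEB(x_m) = 12.5000.
DWL = ½ × 5.2083 × 12.5000 = 32.5519.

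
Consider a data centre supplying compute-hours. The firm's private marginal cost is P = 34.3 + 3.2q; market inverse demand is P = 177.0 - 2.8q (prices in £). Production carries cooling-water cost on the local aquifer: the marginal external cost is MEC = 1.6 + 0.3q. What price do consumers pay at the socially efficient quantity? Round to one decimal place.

Social marginal cost = private MC + MEC = 35.9 + 3.5q.
Set SMC = demand: 35.9 + 3.5q = 177.0 - 2.8q → q* = 22.3968.
Consumer price on the demand curve at q*: 177.0 − 2.8×22.3968 = 114.2890.

P = £114.3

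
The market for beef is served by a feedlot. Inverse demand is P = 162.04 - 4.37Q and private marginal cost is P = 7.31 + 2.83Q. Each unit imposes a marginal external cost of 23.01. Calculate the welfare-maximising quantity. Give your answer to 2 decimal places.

Q* = 18.29

Social marginal cost = private MC + MEC = 30.32 + 2.83Q.
Set SMC = demand: 30.32 + 2.83Q = 162.04 - 4.37Q → Q* = 18.2944.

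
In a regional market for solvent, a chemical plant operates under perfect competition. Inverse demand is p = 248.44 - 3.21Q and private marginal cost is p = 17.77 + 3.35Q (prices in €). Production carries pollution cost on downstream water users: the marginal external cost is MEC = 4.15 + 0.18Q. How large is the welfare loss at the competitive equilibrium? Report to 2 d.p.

Market equilibrium (private): 17.77 + 3.35Q = 248.44 - 3.21Q → Q_m = 35.1631.
Social marginal cost = private MC + MEC = 21.92 + 3.53Q.
Set SMC = demand: 21.92 + 3.53Q = 248.44 - 3.21Q → Q* = 33.6083.
Height of the DWL triangle at Q_m is SMC(Q_m) − demand(Q_m) = MEC(Q_m) = 10.4794.
DWL = ½ × 1.5548 × 10.4794 = 8.1467.

DWL = €8.15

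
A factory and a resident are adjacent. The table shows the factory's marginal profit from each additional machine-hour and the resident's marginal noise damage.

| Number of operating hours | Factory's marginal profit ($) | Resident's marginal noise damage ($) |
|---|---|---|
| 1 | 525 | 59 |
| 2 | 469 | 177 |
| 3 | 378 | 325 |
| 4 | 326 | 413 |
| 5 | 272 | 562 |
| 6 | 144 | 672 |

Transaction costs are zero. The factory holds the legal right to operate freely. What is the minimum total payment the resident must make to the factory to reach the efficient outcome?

$742

Left alone the factory would choose level 6 (marginal profit stays positive).
Efficient level: k* = 3 (marginal profit ≥ marginal noise damage through 3).
The resident must at least cover the factory's forgone profit from cutting 6→3: 326 + 272 + 144 = 742.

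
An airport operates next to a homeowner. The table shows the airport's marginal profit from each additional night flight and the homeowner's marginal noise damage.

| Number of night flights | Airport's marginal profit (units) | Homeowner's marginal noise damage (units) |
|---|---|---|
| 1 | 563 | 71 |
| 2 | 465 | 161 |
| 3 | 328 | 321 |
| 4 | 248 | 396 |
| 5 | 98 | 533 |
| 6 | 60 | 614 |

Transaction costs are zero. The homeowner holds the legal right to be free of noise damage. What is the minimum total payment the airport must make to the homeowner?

553

Efficient level: marginal profit ≥ marginal noise damage through level 3, so k* = 3.
With the homeowner holding the right, the airport must at least compensate total damage at k*: 71 + 161 + 321 = 553.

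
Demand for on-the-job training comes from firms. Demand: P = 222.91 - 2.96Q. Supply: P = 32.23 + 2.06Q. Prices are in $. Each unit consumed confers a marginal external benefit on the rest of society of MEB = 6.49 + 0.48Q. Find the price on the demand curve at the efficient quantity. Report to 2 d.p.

Social marginal benefit = demand + MEB = 229.40 - 2.48Q.
Set SMB = MC: 229.40 - 2.48Q = 32.23 + 2.06Q → Q* = 43.4295.
Consumer price on the demand curve at Q*: 222.91 − 2.96×43.4295 = 94.3587.

P = $94.36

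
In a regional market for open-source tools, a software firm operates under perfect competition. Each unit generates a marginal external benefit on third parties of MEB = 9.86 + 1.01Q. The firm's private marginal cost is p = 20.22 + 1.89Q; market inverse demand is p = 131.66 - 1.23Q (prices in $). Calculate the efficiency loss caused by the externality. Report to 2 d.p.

Market equilibrium (private): 20.22 + 1.89Q = 131.66 - 1.23Q → Q_m = 35.7179.
Social marginal cost = private MC − MEB = 10.36 + 0.88Q.
Set SMC = demand: 10.36 + 0.88Q = 131.66 - 1.23Q → Q* = 57.4882.
The welfare-loss triangle has base |Q_m − Q*| and height MEB(Q_m) (the vertical gap between SMC and demand is zero at Q* and MEB at Q_m).
DWL = ½ × 21.7703 × 45.9351 = 500.0105.

DWL = $500.01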